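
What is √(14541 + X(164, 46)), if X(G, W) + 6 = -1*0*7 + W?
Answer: √14581 ≈ 120.75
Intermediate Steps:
X(G, W) = -6 + W (X(G, W) = -6 + (-1*0*7 + W) = -6 + (0*7 + W) = -6 + (0 + W) = -6 + W)
√(14541 + X(164, 46)) = √(14541 + (-6 + 46)) = √(14541 + 40) = √14581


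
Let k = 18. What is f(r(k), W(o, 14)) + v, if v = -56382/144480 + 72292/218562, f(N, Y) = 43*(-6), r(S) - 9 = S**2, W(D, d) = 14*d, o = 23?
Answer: -679080029717/2631486480 ≈ -258.06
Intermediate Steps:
r(S) = 9 + S**2
f(N, Y) = -258
v = -156517877/2631486480 (v = -56382*1/144480 + 72292*(1/218562) = -9397/24080 + 36146/109281 = -156517877/2631486480 ≈ -0.059479)
f(r(k), W(o, 14)) + v = -258 - 156517877/2631486480 = -679080029717/2631486480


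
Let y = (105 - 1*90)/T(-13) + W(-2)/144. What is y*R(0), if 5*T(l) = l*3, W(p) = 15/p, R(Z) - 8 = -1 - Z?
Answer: -17255/1248 ≈ -13.826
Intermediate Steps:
R(Z) = 7 - Z (R(Z) = 8 + (-1 - Z) = 7 - Z)
T(l) = 3*l/5 (T(l) = (l*3)/5 = (3*l)/5 = 3*l/5)
y = -2465/1248 (y = (105 - 1*90)/(((3/5)*(-13))) + (15/(-2))/144 = (105 - 90)/(-39/5) + (15*(-1/2))*(1/144) = 15*(-5/39) - 15/2*1/144 = -25/13 - 5/96 = -2465/1248 ≈ -1.9752)
y*R(0) = -2465*(7 - 1*0)/1248 = -2465*(7 + 0)/1248 = -2465/1248*7 = -17255/1248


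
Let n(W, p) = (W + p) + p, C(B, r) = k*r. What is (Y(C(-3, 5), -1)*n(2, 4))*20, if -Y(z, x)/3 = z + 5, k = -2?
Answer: 3000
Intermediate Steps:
C(B, r) = -2*r
Y(z, x) = -15 - 3*z (Y(z, x) = -3*(z + 5) = -3*(5 + z) = -15 - 3*z)
n(W, p) = W + 2*p
(Y(C(-3, 5), -1)*n(2, 4))*20 = ((-15 - (-6)*5)*(2 + 2*4))*20 = ((-15 - 3*(-10))*(2 + 8))*20 = ((-15 + 30)*10)*20 = (15*10)*20 = 150*20 = 3000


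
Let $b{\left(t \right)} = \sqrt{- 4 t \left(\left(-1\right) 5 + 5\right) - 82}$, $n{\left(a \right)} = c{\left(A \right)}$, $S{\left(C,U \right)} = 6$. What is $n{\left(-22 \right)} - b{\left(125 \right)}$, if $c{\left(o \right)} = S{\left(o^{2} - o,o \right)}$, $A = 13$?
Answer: $6 - i \sqrt{82} \approx 6.0 - 9.0554 i$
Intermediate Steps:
$c{\left(o \right)} = 6$
$n{\left(a \right)} = 6$
$b{\left(t \right)} = i \sqrt{82}$ ($b{\left(t \right)} = \sqrt{- 4 t \left(-5 + 5\right) - 82} = \sqrt{- 4 t 0 - 82} = \sqrt{0 - 82} = \sqrt{-82} = i \sqrt{82}$)
$n{\left(-22 \right)} - b{\left(125 \right)} = 6 - i \sqrt{82}$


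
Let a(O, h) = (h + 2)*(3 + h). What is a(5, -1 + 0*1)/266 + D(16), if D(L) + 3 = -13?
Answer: -2127/133 ≈ -15.992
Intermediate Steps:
D(L) = -16 (D(L) = -3 - 13 = -16)
a(O, h) = (2 + h)*(3 + h)
a(5, -1 + 0*1)/266 + D(16) = (6 + (-1 + 0*1)² + 5*(-1 + 0*1))/266 - 16 = (6 + (-1 + 0)² + 5*(-1 + 0))/266 - 16 = (6 + (-1)² + 5*(-1))/266 - 16 = (6 + 1 - 5)/266 - 16 = (1/266)*2 - 16 = 1/133 - 16 = -2127/133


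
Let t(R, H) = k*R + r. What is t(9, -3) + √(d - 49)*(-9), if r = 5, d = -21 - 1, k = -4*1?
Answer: -31 - 9*I*√71 ≈ -31.0 - 75.835*I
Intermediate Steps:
k = -4
d = -22
t(R, H) = 5 - 4*R (t(R, H) = -4*R + 5 = 5 - 4*R)
t(9, -3) + √(d - 49)*(-9) = (5 - 4*9) + √(-22 - 49)*(-9) = (5 - 36) + √(-71)*(-9) = -31 + (I*√71)*(-9) = -31 - 9*I*√71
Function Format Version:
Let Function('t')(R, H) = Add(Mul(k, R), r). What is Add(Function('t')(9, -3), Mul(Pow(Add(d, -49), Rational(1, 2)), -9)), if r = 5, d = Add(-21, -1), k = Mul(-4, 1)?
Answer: Add(-31, Mul(-9, I, Pow(71, Rational(1, 2)))) ≈ Add(-31.000, Mul(-75.835, I))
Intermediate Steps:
k = -4
d = -22
Function('t')(R, H) = Add(5, Mul(-4, R)) (Function('t')(R, H) = Add(Mul(-4, R), 5) = Add(5, Mul(-4, R)))
Add(Function('t')(9, -3), Mul(Pow(Add(d, -49), Rational(1, 2)), -9)) = Add(Add(5, Mul(-4, 9)), Mul(Pow(Add(-22, -49), Rational(1, 2)), -9)) = Add(Add(5, -36), Mul(Pow(-71, Rational(1, 2)), -9)) = Add(-31, Mul(Mul(I, Pow(71, Rational(1, 2))), -9)) = Add(-31, Mul(-9, I, Pow(71, Rational(1, 2))))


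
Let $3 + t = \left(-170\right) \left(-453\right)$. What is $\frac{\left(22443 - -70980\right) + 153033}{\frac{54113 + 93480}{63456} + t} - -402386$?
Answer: $\frac{1966356828342946}{4886703785} \approx 4.0239 \cdot 10^{5}$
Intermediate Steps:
$t = 77007$ ($t = -3 - -77010 = -3 + 77010 = 77007$)
$\frac{\left(22443 - -70980\right) + 153033}{\frac{54113 + 93480}{63456} + t} - -402386 = \frac{\left(22443 - -70980\right) + 153033}{\frac{54113 + 93480}{63456} + 77007} - -402386 = \frac{\left(22443 + 70980\right) + 153033}{147593 \cdot \frac{1}{63456} + 77007} + 402386 = \frac{93423 + 153033}{\frac{147593}{63456} + 77007} + 402386 = \frac{246456}{\frac{4886703785}{63456}} + 402386 = 246456 \cdot \frac{63456}{4886703785} + 402386 = \frac{15639111936}{4886703785} + 402386 = \frac{1966356828342946}{4886703785}$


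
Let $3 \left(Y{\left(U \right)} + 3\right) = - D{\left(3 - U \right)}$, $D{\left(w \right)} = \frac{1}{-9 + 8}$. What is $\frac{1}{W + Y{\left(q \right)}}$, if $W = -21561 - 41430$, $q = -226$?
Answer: $- \frac{3}{188981} \approx -1.5875 \cdot 10^{-5}$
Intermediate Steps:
$D{\left(w \right)} = -1$ ($D{\left(w \right)} = \frac{1}{-1} = -1$)
$Y{\left(U \right)} = - \frac{8}{3}$ ($Y{\left(U \right)} = -3 + \frac{\left(-1\right) \left(-1\right)}{3} = -3 + \frac{1}{3} \cdot 1 = -3 + \frac{1}{3} = - \frac{8}{3}$)
$W = -62991$ ($W = -21561 - 41430 = -62991$)
$\frac{1}{W + Y{\left(q \right)}} = \frac{1}{-62991 - \frac{8}{3}} = \frac{1}{- \frac{188981}{3}} = - \frac{3}{188981}$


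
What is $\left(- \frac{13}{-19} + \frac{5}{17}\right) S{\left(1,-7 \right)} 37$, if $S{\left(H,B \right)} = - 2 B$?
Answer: $\frac{163688}{323} \approx 506.77$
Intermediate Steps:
$\left(- \frac{13}{-19} + \frac{5}{17}\right) S{\left(1,-7 \right)} 37 = \left(- \frac{13}{-19} + \frac{5}{17}\right) \left(\left(-2\right) \left(-7\right)\right) 37 = \left(\left(-13\right) \left(- \frac{1}{19}\right) + 5 \cdot \frac{1}{17}\right) 14 \cdot 37 = \left(\frac{13}{19} + \frac{5}{17}\right) 14 \cdot 37 = \frac{316}{323} \cdot 14 \cdot 37 = \frac{4424}{323} \cdot 37 = \frac{163688}{323}$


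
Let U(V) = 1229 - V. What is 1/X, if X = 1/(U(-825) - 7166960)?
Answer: -7164906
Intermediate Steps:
X = -1/7164906 (X = 1/((1229 - 1*(-825)) - 7166960) = 1/((1229 + 825) - 7166960) = 1/(2054 - 7166960) = 1/(-7164906) = -1/7164906 ≈ -1.3957e-7)
1/X = 1/(-1/7164906) = -7164906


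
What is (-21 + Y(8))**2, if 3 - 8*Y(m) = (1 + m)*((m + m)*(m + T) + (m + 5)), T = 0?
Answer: 514089/16 ≈ 32131.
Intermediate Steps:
Y(m) = 3/8 - (1 + m)*(5 + m + 2*m**2)/8 (Y(m) = 3/8 - (1 + m)*((m + m)*(m + 0) + (m + 5))/8 = 3/8 - (1 + m)*((2*m)*m + (5 + m))/8 = 3/8 - (1 + m)*(2*m**2 + (5 + m))/8 = 3/8 - (1 + m)*(5 + m + 2*m**2)/8)
(-21 + Y(8))**2 = (-21 + (-1/4 - 3/4*8 - 3/8*8**2 - 1/4*8**3))**2 = (-21 + (-1/4 - 6 - 3/8*64 - 1/4*512))**2 = (-21 + (-1/4 - 6 - 24 - 128))**2 = (-21 - 633/4)**2 = (-717/4)**2 = 514089/16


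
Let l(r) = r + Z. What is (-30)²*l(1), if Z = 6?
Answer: 6300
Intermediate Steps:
l(r) = 6 + r (l(r) = r + 6 = 6 + r)
(-30)²*l(1) = (-30)²*(6 + 1) = 900*7 = 6300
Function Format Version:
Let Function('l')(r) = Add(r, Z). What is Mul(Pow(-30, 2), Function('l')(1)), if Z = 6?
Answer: 6300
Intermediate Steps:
Function('l')(r) = Add(6, r) (Function('l')(r) = Add(r, 6) = Add(6, r))
Mul(Pow(-30, 2), Function('l')(1)) = Mul(Pow(-30, 2), Add(6, 1)) = Mul(900, 7) = 6300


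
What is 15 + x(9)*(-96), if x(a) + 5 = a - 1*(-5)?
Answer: -849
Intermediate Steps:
x(a) = a (x(a) = -5 + (a - 1*(-5)) = -5 + (a + 5) = -5 + (5 + a) = a)
15 + x(9)*(-96) = 15 + 9*(-96) = 15 - 864 = -849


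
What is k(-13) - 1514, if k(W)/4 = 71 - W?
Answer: -1178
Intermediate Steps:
k(W) = 284 - 4*W (k(W) = 4*(71 - W) = 284 - 4*W)
k(-13) - 1514 = (284 - 4*(-13)) - 1514 = (284 + 52) - 1514 = 336 - 1514 = -1178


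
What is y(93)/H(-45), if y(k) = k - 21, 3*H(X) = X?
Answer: -24/5 ≈ -4.8000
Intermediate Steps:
H(X) = X/3
y(k) = -21 + k
y(93)/H(-45) = (-21 + 93)/(((1/3)*(-45))) = 72/(-15) = 72*(-1/15) = -24/5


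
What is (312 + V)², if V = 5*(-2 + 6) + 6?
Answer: 114244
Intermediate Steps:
V = 26 (V = 5*4 + 6 = 20 + 6 = 26)
(312 + V)² = (312 + 26)² = 338² = 114244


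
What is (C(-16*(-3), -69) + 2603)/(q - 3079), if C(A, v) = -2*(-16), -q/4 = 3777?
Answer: -2635/18187 ≈ -0.14488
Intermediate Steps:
q = -15108 (q = -4*3777 = -15108)
C(A, v) = 32
(C(-16*(-3), -69) + 2603)/(q - 3079) = (32 + 2603)/(-15108 - 3079) = 2635/(-18187) = 2635*(-1/18187) = -2635/18187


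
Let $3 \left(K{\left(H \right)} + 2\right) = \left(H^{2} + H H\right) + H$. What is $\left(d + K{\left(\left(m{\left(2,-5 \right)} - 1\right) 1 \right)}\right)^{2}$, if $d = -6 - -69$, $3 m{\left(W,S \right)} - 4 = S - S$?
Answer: $\frac{2729104}{729} \approx 3743.6$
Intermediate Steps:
$m{\left(W,S \right)} = \frac{4}{3}$ ($m{\left(W,S \right)} = \frac{4}{3} + \frac{S - S}{3} = \frac{4}{3} + \frac{1}{3} \cdot 0 = \frac{4}{3} + 0 = \frac{4}{3}$)
$K{\left(H \right)} = -2 + \frac{H}{3} + \frac{2 H^{2}}{3}$ ($K{\left(H \right)} = -2 + \frac{\left(H^{2} + H H\right) + H}{3} = -2 + \frac{\left(H^{2} + H^{2}\right) + H}{3} = -2 + \frac{2 H^{2} + H}{3} = -2 + \frac{H + 2 H^{2}}{3} = -2 + \left(\frac{H}{3} + \frac{2 H^{2}}{3}\right) = -2 + \frac{H}{3} + \frac{2 H^{2}}{3}$)
$d = 63$ ($d = -6 + 69 = 63$)
$\left(d + K{\left(\left(m{\left(2,-5 \right)} - 1\right) 1 \right)}\right)^{2} = \left(63 + \left(-2 + \frac{\left(\frac{4}{3} - 1\right) 1}{3} + \frac{2 \left(\left(\frac{4}{3} - 1\right) 1\right)^{2}}{3}\right)\right)^{2} = \left(63 + \left(-2 + \frac{\frac{1}{3} \cdot 1}{3} + \frac{2 \left(\frac{1}{3} \cdot 1\right)^{2}}{3}\right)\right)^{2} = \left(63 + \left(-2 + \frac{1}{3} \cdot \frac{1}{3} + \frac{2}{3 \cdot 9}\right)\right)^{2} = \left(63 + \left(-2 + \frac{1}{9} + \frac{2}{3} \cdot \frac{1}{9}\right)\right)^{2} = \left(63 + \left(-2 + \frac{1}{9} + \frac{2}{27}\right)\right)^{2} = \left(63 - \frac{49}{27}\right)^{2} = \left(\frac{1652}{27}\right)^{2} = \frac{2729104}{729}$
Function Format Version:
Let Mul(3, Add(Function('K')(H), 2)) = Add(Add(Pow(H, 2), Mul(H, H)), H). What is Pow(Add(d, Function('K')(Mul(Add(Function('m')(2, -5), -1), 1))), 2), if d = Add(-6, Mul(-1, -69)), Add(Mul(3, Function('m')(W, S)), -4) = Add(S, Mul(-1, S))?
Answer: Rational(2729104, 729) ≈ 3743.6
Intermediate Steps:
Function('m')(W, S) = Rational(4, 3) (Function('m')(W, S) = Add(Rational(4, 3), Mul(Rational(1, 3), Add(S, Mul(-1, S)))) = Add(Rational(4, 3), Mul(Rational(1, 3), 0)) = Add(Rational(4, 3), 0) = Rational(4, 3))
Function('K')(H) = Add(-2, Mul(Rational(1, 3), H), Mul(Rational(2, 3), Pow(H, 2))) (Function('K')(H) = Add(-2, Mul(Rational(1, 3), Add(Add(Pow(H, 2), Mul(H, H)), H))) = Add(-2, Mul(Rational(1, 3), Add(Add(Pow(H, 2), Pow(H, 2)), H))) = Add(-2, Mul(Rational(1, 3), Add(Mul(2, Pow(H, 2)), H))) = Add(-2, Mul(Rational(1, 3), Add(H, Mul(2, Pow(H, 2))))) = Add(-2, Add(Mul(Rational(1, 3), H), Mul(Rational(2, 3), Pow(H, 2)))) = Add(-2, Mul(Rational(1, 3), H), Mul(Rational(2, 3), Pow(H, 2))))
d = 63 (d = Add(-6, 69) = 63)
Pow(Add(d, Function('K')(Mul(Add(Function('m')(2, -5), -1), 1))), 2) = Pow(Add(63, Add(-2, Mul(Rational(1, 3), Mul(Add(Rational(4, 3), -1), 1)), Mul(Rational(2, 3), Pow(Mul(Add(Rational(4, 3), -1), 1), 2)))), 2) = Pow(Add(63, Add(-2, Mul(Rational(1, 3), Mul(Rational(1, 3), 1)), Mul(Rational(2, 3), Pow(Mul(Rational(1, 3), 1), 2)))), 2) = Pow(Add(63, Add(-2, Mul(Rational(1, 3), Rational(1, 3)), Mul(Rational(2, 3), Pow(Rational(1, 3), 2)))), 2) = Pow(Add(63, Add(-2, Rational(1, 9), Mul(Rational(2, 3), Rational(1, 9)))), 2) = Pow(Add(63, Add(-2, Rational(1, 9), Rational(2, 27))), 2) = Pow(Add(63, Rational(-49, 27)), 2) = Pow(Rational(1652, 27), 2) = Rational(2729104, 729)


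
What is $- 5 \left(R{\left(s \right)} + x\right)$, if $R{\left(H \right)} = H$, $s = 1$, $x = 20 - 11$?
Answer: $-50$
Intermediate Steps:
$x = 9$
$- 5 \left(R{\left(s \right)} + x\right) = - 5 \left(1 + 9\right) = \left(-5\right) 10 = -50$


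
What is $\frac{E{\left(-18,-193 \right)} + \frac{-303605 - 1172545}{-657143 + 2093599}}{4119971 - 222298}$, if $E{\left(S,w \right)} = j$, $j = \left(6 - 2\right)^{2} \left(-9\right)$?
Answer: $- \frac{104162907}{2799417883444} \approx -3.7209 \cdot 10^{-5}$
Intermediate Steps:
$j = -144$ ($j = 4^{2} \left(-9\right) = 16 \left(-9\right) = -144$)
$E{\left(S,w \right)} = -144$
$\frac{E{\left(-18,-193 \right)} + \frac{-303605 - 1172545}{-657143 + 2093599}}{4119971 - 222298} = \frac{-144 + \frac{-303605 - 1172545}{-657143 + 2093599}}{4119971 - 222298} = \frac{-144 - \frac{1476150}{1436456}}{3897673} = \left(-144 - \frac{738075}{718228}\right) \frac{1}{3897673} = \left(- \frac{104162907}{718228}\right) \frac{1}{3897673} = - \frac{104162907}{2799417883444}$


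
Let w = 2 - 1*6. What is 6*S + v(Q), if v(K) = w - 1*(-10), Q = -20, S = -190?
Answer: -1134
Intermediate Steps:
w = -4 (w = 2 - 6 = -4)
v(K) = 6 (v(K) = -4 - 1*(-10) = -4 + 10 = 6)
6*S + v(Q) = 6*(-190) + 6 = -1140 + 6 = -1134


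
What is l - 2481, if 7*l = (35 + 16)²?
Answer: -14766/7 ≈ -2109.4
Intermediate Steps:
l = 2601/7 (l = (35 + 16)²/7 = (⅐)*51² = (⅐)*2601 = 2601/7 ≈ 371.57)
l - 2481 = 2601/7 - 2481 = -14766/7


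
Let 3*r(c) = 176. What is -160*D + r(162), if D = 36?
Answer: -17104/3 ≈ -5701.3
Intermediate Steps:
r(c) = 176/3 (r(c) = (1/3)*176 = 176/3)
-160*D + r(162) = -160*36 + 176/3 = -5760 + 176/3 = -17104/3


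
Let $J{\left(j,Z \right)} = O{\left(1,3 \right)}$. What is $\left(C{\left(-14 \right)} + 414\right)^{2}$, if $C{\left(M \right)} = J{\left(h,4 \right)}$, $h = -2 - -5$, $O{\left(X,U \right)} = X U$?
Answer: $173889$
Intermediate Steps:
$O{\left(X,U \right)} = U X$
$h = 3$ ($h = -2 + 5 = 3$)
$J{\left(j,Z \right)} = 3$ ($J{\left(j,Z \right)} = 3 \cdot 1 = 3$)
$C{\left(M \right)} = 3$
$\left(C{\left(-14 \right)} + 414\right)^{2} = \left(3 + 414\right)^{2} = 417^{2} = 173889$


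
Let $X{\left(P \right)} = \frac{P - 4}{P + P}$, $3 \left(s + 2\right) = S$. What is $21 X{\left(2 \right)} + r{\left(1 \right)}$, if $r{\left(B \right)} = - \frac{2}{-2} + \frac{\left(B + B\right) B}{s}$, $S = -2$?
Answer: $- \frac{41}{4} \approx -10.25$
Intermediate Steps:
$s = - \frac{8}{3}$ ($s = -2 + \frac{1}{3} \left(-2\right) = -2 - \frac{2}{3} = - \frac{8}{3} \approx -2.6667$)
$X{\left(P \right)} = \frac{-4 + P}{2 P}$
$r{\left(B \right)} = 1 - \frac{3 B^{2}}{4}$ ($r{\left(B \right)} = - \frac{2}{-2} + \frac{\left(B + B\right) B}{- \frac{8}{3}} = \left(-2\right) \left(- \frac{1}{2}\right) + 2 B B \left(- \frac{3}{8}\right) = 1 + 2 B^{2} \left(- \frac{3}{8}\right) = 1 - \frac{3 B^{2}}{4}$)
$21 X{\left(2 \right)} + r{\left(1 \right)} = 21 \frac{-4 + 2}{2 \cdot 2} + \left(1 - \frac{3 \cdot 1^{2}}{4}\right) = 21 \cdot \frac{1}{2} \cdot \frac{1}{2} \left(-2\right) + \left(1 - \frac{3}{4}\right) = 21 \left(- \frac{1}{2}\right) + \left(1 - \frac{3}{4}\right) = - \frac{21}{2} + \frac{1}{4} = - \frac{41}{4}$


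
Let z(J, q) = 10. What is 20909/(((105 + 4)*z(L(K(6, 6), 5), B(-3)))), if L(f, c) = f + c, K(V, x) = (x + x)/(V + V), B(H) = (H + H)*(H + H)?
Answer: 20909/1090 ≈ 19.183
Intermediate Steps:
B(H) = 4*H² (B(H) = (2*H)*(2*H) = 4*H²)
K(V, x) = x/V (K(V, x) = (2*x)/((2*V)) = (2*x)*(1/(2*V)) = x/V)
L(f, c) = c + f
20909/(((105 + 4)*z(L(K(6, 6), 5), B(-3)))) = 20909/(((105 + 4)*10)) = 20909/((109*10)) = 20909/1090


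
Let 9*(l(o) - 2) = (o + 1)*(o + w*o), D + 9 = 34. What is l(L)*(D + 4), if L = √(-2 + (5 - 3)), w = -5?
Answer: 58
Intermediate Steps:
D = 25 (D = -9 + 34 = 25)
L = 0 (L = √(-2 + 2) = √0 = 0)
l(o) = 2 - 4*o*(1 + o)/9 (l(o) = 2 + ((o + 1)*(o - 5*o))/9 = 2 + ((1 + o)*(-4*o))/9 = 2 + (-4*o*(1 + o))/9 = 2 - 4*o*(1 + o)/9)
l(L)*(D + 4) = (2 - 4/9*0 - 4/9*0²)*(25 + 4) = (2 + 0 - 4/9*0)*29 = (2 + 0 + 0)*29 = 2*29 = 58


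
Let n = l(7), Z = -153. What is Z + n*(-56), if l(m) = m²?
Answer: -2897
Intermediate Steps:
n = 49 (n = 7² = 49)
Z + n*(-56) = -153 + 49*(-56) = -153 - 2744 = -2897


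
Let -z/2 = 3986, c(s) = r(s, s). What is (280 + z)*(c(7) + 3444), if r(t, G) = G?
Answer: -26545092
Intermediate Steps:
c(s) = s
z = -7972 (z = -2*3986 = -7972)
(280 + z)*(c(7) + 3444) = (280 - 7972)*(7 + 3444) = -7692*3451 = -26545092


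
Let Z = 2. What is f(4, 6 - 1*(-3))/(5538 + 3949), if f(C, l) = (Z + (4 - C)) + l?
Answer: 11/9487 ≈ 0.0011595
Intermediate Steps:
f(C, l) = 6 + l - C (f(C, l) = (2 + (4 - C)) + l = (6 - C) + l = 6 + l - C)
f(4, 6 - 1*(-3))/(5538 + 3949) = (6 + (6 - 1*(-3)) - 1*4)/(5538 + 3949) = (6 + (6 + 3) - 4)/9487 = (6 + 9 - 4)/9487 = (1/9487)*11 = 11/9487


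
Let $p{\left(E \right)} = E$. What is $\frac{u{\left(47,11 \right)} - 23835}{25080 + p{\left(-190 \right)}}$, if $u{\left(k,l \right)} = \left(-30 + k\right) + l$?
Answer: $- \frac{1253}{1310} \approx -0.95649$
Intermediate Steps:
$u{\left(k,l \right)} = -30 + k + l$
$\frac{u{\left(47,11 \right)} - 23835}{25080 + p{\left(-190 \right)}} = \frac{\left(-30 + 47 + 11\right) - 23835}{25080 - 190} = \frac{28 - 23835}{24890} = \left(-23807\right) \frac{1}{24890} = - \frac{1253}{1310}$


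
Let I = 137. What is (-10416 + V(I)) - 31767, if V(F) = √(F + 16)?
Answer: -42183 + 3*√17 ≈ -42171.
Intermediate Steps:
V(F) = √(16 + F)
(-10416 + V(I)) - 31767 = (-10416 + √(16 + 137)) - 31767 = (-10416 + √153) - 31767 = (-10416 + 3*√17) - 31767 = -42183 + 3*√17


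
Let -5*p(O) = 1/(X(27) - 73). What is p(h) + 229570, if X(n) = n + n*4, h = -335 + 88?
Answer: 71166699/310 ≈ 2.2957e+5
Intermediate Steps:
h = -247
X(n) = 5*n (X(n) = n + 4*n = 5*n)
p(O) = -1/310 (p(O) = -1/(5*(5*27 - 73)) = -1/(5*(135 - 73)) = -1/5/62 = -1/5*1/62 = -1/310)
p(h) + 229570 = -1/310 + 229570 = 71166699/310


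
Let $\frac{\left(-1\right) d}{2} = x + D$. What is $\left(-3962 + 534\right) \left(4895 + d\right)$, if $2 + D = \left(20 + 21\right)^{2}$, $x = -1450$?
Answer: $-15210036$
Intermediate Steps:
$D = 1679$ ($D = -2 + \left(20 + 21\right)^{2} = -2 + 41^{2} = -2 + 1681 = 1679$)
$d = -458$ ($d = - 2 \left(-1450 + 1679\right) = \left(-2\right) 229 = -458$)
$\left(-3962 + 534\right) \left(4895 + d\right) = \left(-3962 + 534\right) \left(4895 - 458\right) = \left(-3428\right) 4437 = -15210036$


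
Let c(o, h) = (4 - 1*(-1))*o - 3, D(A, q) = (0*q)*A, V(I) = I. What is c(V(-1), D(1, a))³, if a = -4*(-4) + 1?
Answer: -512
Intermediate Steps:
a = 17 (a = 16 + 1 = 17)
D(A, q) = 0 (D(A, q) = 0*A = 0)
c(o, h) = -3 + 5*o (c(o, h) = (4 + 1)*o - 3 = 5*o - 3 = -3 + 5*o)
c(V(-1), D(1, a))³ = (-3 + 5*(-1))³ = (-3 - 5)³ = (-8)³ = -512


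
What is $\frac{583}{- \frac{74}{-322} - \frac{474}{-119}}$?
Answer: $\frac{1595671}{11531} \approx 138.38$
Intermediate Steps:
$\frac{583}{- \frac{74}{-322} - \frac{474}{-119}} = \frac{583}{\left(-74\right) \left(- \frac{1}{322}\right) - - \frac{474}{119}} = \frac{583}{\frac{37}{161} + \frac{474}{119}} = \frac{583}{\frac{11531}{2737}} = 583 \cdot \frac{2737}{11531} = \frac{1595671}{11531}$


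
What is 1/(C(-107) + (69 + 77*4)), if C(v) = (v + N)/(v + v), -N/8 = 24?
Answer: 214/80977 ≈ 0.0026427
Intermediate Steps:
N = -192 (N = -8*24 = -192)
C(v) = (-192 + v)/(2*v) (C(v) = (v - 192)/(v + v) = (-192 + v)/((2*v)) = (-192 + v)*(1/(2*v)) = (-192 + v)/(2*v))
1/(C(-107) + (69 + 77*4)) = 1/((1/2)*(-192 - 107)/(-107) + (69 + 77*4)) = 1/((1/2)*(-1/107)*(-299) + (69 + 308)) = 1/(299/214 + 377) = 1/(80977/214) = 214/80977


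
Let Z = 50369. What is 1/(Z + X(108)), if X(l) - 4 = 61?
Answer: 1/50434 ≈ 1.9828e-5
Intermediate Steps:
X(l) = 65 (X(l) = 4 + 61 = 65)
1/(Z + X(108)) = 1/(50369 + 65) = 1/50434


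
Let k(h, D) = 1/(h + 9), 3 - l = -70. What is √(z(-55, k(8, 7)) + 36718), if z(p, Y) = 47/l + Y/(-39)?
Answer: √86012068442430/48399 ≈ 191.62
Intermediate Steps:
l = 73 (l = 3 - 1*(-70) = 3 + 70 = 73)
k(h, D) = 1/(9 + h)
z(p, Y) = 47/73 - Y/39 (z(p, Y) = 47/73 + Y/(-39) = 47*(1/73) + Y*(-1/39) = 47/73 - Y/39)
√(z(-55, k(8, 7)) + 36718) = √((47/73 - 1/(39*(9 + 8))) + 36718) = √((47/73 - 1/39/17) + 36718) = √((47/73 - 1/39*1/17) + 36718) = √((47/73 - 1/663) + 36718) = √(31088/48399 + 36718) = √(1777145570/48399) = √86012068442430/48399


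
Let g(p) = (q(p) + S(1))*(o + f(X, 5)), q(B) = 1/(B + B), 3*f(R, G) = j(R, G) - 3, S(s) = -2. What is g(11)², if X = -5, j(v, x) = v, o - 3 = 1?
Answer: 7396/1089 ≈ 6.7915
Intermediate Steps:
o = 4 (o = 3 + 1 = 4)
f(R, G) = -1 + R/3 (f(R, G) = (R - 3)/3 = (-3 + R)/3 = -1 + R/3)
q(B) = 1/(2*B)
g(p) = -8/3 + 2/(3*p) (g(p) = (1/(2*p) - 2)*(4 + (-1 + (⅓)*(-5))) = (-2 + 1/(2*p))*(4 + (-1 - 5/3)) = (-2 + 1/(2*p))*(4 - 8/3) = (-2 + 1/(2*p))*(4/3) = -8/3 + 2/(3*p))
g(11)² = ((⅔)*(1 - 4*11)/11)² = ((⅔)*(1/11)*(1 - 44))² = ((⅔)*(1/11)*(-43))² = (-86/33)² = 7396/1089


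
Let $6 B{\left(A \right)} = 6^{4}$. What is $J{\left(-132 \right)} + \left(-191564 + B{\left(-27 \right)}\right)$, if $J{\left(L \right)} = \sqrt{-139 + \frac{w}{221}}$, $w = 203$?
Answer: $-191348 + \frac{2 i \sqrt{1686009}}{221} \approx -1.9135 \cdot 10^{5} + 11.751 i$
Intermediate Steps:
$B{\left(A \right)} = 216$ ($B{\left(A \right)} = \frac{6^{4}}{6} = \frac{1}{6} \cdot 1296 = 216$)
$J{\left(L \right)} = \frac{2 i \sqrt{1686009}}{221}$ ($J{\left(L \right)} = \sqrt{-139 + \frac{203}{221}} = \sqrt{- \frac{30516}{221}} = \frac{2 i \sqrt{1686009}}{221}$)
$J{\left(-132 \right)} + \left(-191564 + B{\left(-27 \right)}\right) = \frac{2 i \sqrt{1686009}}{221} + \left(-191564 + 216\right) = \frac{2 i \sqrt{1686009}}{221} - 191348 = -191348 + \frac{2 i \sqrt{1686009}}{221}$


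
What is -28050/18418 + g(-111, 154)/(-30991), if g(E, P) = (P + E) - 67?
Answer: -434427759/285396119 ≈ -1.5222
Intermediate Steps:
g(E, P) = -67 + E + P (g(E, P) = (E + P) - 67 = -67 + E + P)
-28050/18418 + g(-111, 154)/(-30991) = -28050/18418 + (-67 - 111 + 154)/(-30991) = -28050*1/18418 - 24*(-1/30991) = -14025/9209 + 24/30991 = -434427759/285396119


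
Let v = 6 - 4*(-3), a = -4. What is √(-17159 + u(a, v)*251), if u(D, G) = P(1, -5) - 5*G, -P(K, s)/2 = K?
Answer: I*√40251 ≈ 200.63*I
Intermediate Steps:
v = 18 (v = 6 + 12 = 18)
P(K, s) = -2*K
u(D, G) = -2 - 5*G (u(D, G) = -2*1 - 5*G = -2 - 5*G)
√(-17159 + u(a, v)*251) = √(-17159 + (-2 - 5*18)*251) = √(-17159 + (-2 - 90)*251) = √(-17159 - 92*251) = √(-17159 - 23092) = √(-40251) = I*√40251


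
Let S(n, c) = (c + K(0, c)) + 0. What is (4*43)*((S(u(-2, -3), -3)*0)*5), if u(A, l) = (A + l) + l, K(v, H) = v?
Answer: 0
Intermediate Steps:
u(A, l) = A + 2*l
S(n, c) = c (S(n, c) = (c + 0) + 0 = c + 0 = c)
(4*43)*((S(u(-2, -3), -3)*0)*5) = (4*43)*(-3*0*5) = 172*(0*5) = 172*0 = 0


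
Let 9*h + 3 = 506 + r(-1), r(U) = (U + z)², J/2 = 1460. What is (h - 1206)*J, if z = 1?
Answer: -30224920/9 ≈ -3.3583e+6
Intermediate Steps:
J = 2920 (J = 2*1460 = 2920)
r(U) = (1 + U)² (r(U) = (U + 1)² = (1 + U)²)
h = 503/9 (h = -⅓ + (506 + (1 - 1)²)/9 = -⅓ + (506 + 0²)/9 = -⅓ + (506 + 0)/9 = -⅓ + (⅑)*506 = -⅓ + 506/9 = 503/9 ≈ 55.889)
(h - 1206)*J = (503/9 - 1206)*2920 = -10351/9*2920 = -30224920/9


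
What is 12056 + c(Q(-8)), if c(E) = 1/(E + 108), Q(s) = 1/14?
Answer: 18240742/1513 ≈ 12056.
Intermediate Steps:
Q(s) = 1/14
c(E) = 1/(108 + E)
12056 + c(Q(-8)) = 12056 + 1/(108 + 1/14) = 12056 + 1/(1513/14) = 12056 + 14/1513 = 18240742/1513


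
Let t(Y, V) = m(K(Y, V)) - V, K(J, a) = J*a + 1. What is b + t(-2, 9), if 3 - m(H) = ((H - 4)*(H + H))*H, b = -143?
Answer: 11989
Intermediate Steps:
K(J, a) = 1 + J*a
m(H) = 3 - 2*H**2*(-4 + H) (m(H) = 3 - (H - 4)*(H + H)*H = 3 - (-4 + H)*(2*H)*H = 3 - 2*H*(-4 + H)*H = 3 - 2*H**2*(-4 + H))
t(Y, V) = 3 - V - 2*(1 + V*Y)**3 + 8*(1 + V*Y)**2 (t(Y, V) = (3 - 2*(1 + Y*V)**3 + 8*(1 + Y*V)**2) - V = (3 - 2*(1 + V*Y)**3 + 8*(1 + V*Y)**2) - V = 3 - V - 2*(1 + V*Y)**3 + 8*(1 + V*Y)**2)
b + t(-2, 9) = -143 + (3 - 1*9 - 2*(1 + 9*(-2))**3 + 8*(1 + 9*(-2))**2) = -143 + (3 - 9 - 2*(1 - 18)**3 + 8*(1 - 18)**2) = -143 + (3 - 9 - 2*(-17)**3 + 8*(-17)**2) = -143 + (3 - 9 - 2*(-4913) + 8*289) = -143 + (3 - 9 + 9826 + 2312) = -143 + 12132 = 11989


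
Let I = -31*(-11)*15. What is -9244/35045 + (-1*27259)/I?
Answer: -200514943/35851035 ≈ -5.5930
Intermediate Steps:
I = 5115 (I = 341*15 = 5115)
-9244/35045 + (-1*27259)/I = -9244/35045 - 1*27259/5115 = -9244*1/35045 - 27259*1/5115 = -9244/35045 - 27259/5115 = -200514943/35851035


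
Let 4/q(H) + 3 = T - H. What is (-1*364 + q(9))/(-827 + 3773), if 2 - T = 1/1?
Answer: -668/5401 ≈ -0.12368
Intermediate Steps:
T = 1 (T = 2 - 1/1 = 2 - 1*1 = 2 - 1 = 1)
q(H) = 4/(-2 - H) (q(H) = 4/(-3 + (1 - H)) = 4/(-2 - H))
(-1*364 + q(9))/(-827 + 3773) = (-1*364 - 4/(2 + 9))/(-827 + 3773) = (-364 - 4/11)/2946 = (-364 - 4*1/11)*(1/2946) = (-364 - 4/11)*(1/2946) = -4008/11*1/2946 = -668/5401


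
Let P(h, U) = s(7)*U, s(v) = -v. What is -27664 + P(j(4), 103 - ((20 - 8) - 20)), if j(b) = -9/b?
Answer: -28441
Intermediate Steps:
P(h, U) = -7*U (P(h, U) = (-1*7)*U = -7*U)
-27664 + P(j(4), 103 - ((20 - 8) - 20)) = -27664 - 7*(103 - ((20 - 8) - 20)) = -27664 - 7*(103 - (12 - 20)) = -27664 - 7*(103 - 1*(-8)) = -27664 - 7*(103 + 8) = -27664 - 7*111 = -27664 - 777 = -28441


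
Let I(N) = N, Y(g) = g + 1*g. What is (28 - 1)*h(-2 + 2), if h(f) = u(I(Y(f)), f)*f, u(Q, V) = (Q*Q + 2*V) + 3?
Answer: 0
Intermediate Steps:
Y(g) = 2*g (Y(g) = g + g = 2*g)
u(Q, V) = 3 + Q² + 2*V (u(Q, V) = (Q² + 2*V) + 3 = 3 + Q² + 2*V)
h(f) = f*(3 + 2*f + 4*f²) (h(f) = (3 + (2*f)² + 2*f)*f = (3 + 4*f² + 2*f)*f = (3 + 2*f + 4*f²)*f = f*(3 + 2*f + 4*f²))
(28 - 1)*h(-2 + 2) = (28 - 1)*((-2 + 2)*(3 + 2*(-2 + 2) + 4*(-2 + 2)²)) = 27*(0*(3 + 2*0 + 4*0²)) = 27*(0*(3 + 0 + 4*0)) = 27*(0*(3 + 0 + 0)) = 27*(0*3) = 27*0 = 0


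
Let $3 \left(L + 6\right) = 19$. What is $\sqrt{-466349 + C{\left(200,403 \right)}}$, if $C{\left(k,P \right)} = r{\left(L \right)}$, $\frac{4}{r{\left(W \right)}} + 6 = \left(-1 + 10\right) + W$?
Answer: $\frac{i \sqrt{11658695}}{5} \approx 682.9 i$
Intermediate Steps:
$L = \frac{1}{3}$ ($L = -6 + \frac{1}{3} \cdot 19 = -6 + \frac{19}{3} = \frac{1}{3} \approx 0.33333$)
$r{\left(W \right)} = \frac{4}{3 + W}$ ($r{\left(W \right)} = \frac{4}{-6 + \left(\left(-1 + 10\right) + W\right)} = \frac{4}{-6 + \left(9 + W\right)} = \frac{4}{3 + W}$)
$C{\left(k,P \right)} = \frac{6}{5}$ ($C{\left(k,P \right)} = \frac{4}{3 + \frac{1}{3}} = \frac{4}{\frac{10}{3}} = 4 \cdot \frac{3}{10} = \frac{6}{5}$)
$\sqrt{-466349 + C{\left(200,403 \right)}} = \sqrt{-466349 + \frac{6}{5}} = \sqrt{- \frac{2331739}{5}} = \frac{i \sqrt{11658695}}{5}$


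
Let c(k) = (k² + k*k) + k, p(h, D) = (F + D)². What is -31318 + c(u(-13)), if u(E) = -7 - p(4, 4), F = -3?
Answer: -31198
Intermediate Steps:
p(h, D) = (-3 + D)²
u(E) = -8 (u(E) = -7 - (-3 + 4)² = -7 - 1*1² = -7 - 1*1 = -7 - 1 = -8)
c(k) = k + 2*k² (c(k) = (k² + k²) + k = 2*k² + k = k + 2*k²)
-31318 + c(u(-13)) = -31318 - 8*(1 + 2*(-8)) = -31318 - 8*(1 - 16) = -31318 - 8*(-15) = -31318 + 120 = -31198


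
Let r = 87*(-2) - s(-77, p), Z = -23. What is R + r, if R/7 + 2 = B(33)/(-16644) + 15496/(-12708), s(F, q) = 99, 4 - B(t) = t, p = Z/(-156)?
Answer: -5208896539/17625996 ≈ -295.52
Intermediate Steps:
p = 23/156 (p = -23/(-156) = -23*(-1/156) = 23/156 ≈ 0.14744)
B(t) = 4 - t
R = -396999631/17625996 (R = -14 + 7*((4 - 1*33)/(-16644) + 15496/(-12708)) = -14 + 7*((4 - 33)*(-1/16644) + 15496*(-1/12708)) = -14 + 7*(-29*(-1/16644) - 3874/3177) = -14 + 7*(29/16644 - 3874/3177) = -14 + 7*(-21462241/17625996) = -14 - 150235687/17625996 = -396999631/17625996 ≈ -22.524)
r = -273 (r = 87*(-2) - 1*99 = -174 - 99 = -273)
R + r = -396999631/17625996 - 273 = -5208896539/17625996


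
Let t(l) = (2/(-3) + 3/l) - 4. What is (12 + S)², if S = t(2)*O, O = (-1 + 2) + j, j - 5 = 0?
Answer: 49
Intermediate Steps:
j = 5 (j = 5 + 0 = 5)
O = 6 (O = (-1 + 2) + 5 = 1 + 5 = 6)
t(l) = -14/3 + 3/l (t(l) = (2*(-⅓) + 3/l) - 4 = (-⅔ + 3/l) - 4 = -14/3 + 3/l)
S = -19 (S = (-14/3 + 3/2)*6 = -19/6*6 = -19)
(12 + S)² = (12 - 19)² = (-7)² = 49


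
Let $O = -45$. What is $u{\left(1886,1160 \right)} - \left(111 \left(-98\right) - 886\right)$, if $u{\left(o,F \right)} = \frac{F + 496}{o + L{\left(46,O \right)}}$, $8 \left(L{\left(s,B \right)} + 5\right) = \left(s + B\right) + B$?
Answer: $\frac{44130076}{3751} \approx 11765.0$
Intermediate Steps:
$L{\left(s,B \right)} = -5 + \frac{B}{4} + \frac{s}{8}$ ($L{\left(s,B \right)} = -5 + \frac{\left(s + B\right) + B}{8} = -5 + \frac{\left(B + s\right) + B}{8} = -5 + \frac{s + 2 B}{8} = -5 + \left(\frac{B}{4} + \frac{s}{8}\right) = -5 + \frac{B}{4} + \frac{s}{8}$)
$u{\left(o,F \right)} = \frac{496 + F}{- \frac{21}{2} + o}$ ($u{\left(o,F \right)} = \frac{F + 496}{o + \left(-5 + \frac{1}{4} \left(-45\right) + \frac{1}{8} \cdot 46\right)} = \frac{496 + F}{o - \frac{21}{2}} = \frac{496 + F}{- \frac{21}{2} + o}$)
$u{\left(1886,1160 \right)} - \left(111 \left(-98\right) - 886\right) = \frac{2 \left(496 + 1160\right)}{-21 + 2 \cdot 1886} - \left(111 \left(-98\right) - 886\right) = 2 \frac{1}{-21 + 3772} \cdot 1656 - \left(-10878 - 886\right) = 2 \cdot \frac{1}{3751} \cdot 1656 - -11764 = 2 \cdot \frac{1}{3751} \cdot 1656 + 11764 = \frac{3312}{3751} + 11764 = \frac{44130076}{3751}$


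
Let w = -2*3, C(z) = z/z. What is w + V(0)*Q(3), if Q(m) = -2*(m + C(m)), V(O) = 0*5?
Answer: -6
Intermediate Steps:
V(O) = 0
C(z) = 1
Q(m) = -2 - 2*m (Q(m) = -2*(m + 1) = -2*(1 + m) = -2 - 2*m)
w = -6
w + V(0)*Q(3) = -6 + 0*(-2 - 2*3) = -6 + 0*(-2 - 6) = -6 + 0*(-8) = -6 + 0 = -6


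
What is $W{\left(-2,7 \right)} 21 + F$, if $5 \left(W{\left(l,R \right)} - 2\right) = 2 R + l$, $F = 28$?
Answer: $\frac{602}{5} \approx 120.4$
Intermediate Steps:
$W{\left(l,R \right)} = 2 + \frac{l}{5} + \frac{2 R}{5}$ ($W{\left(l,R \right)} = 2 + \frac{2 R + l}{5} = 2 + \frac{l + 2 R}{5} = 2 + \left(\frac{l}{5} + \frac{2 R}{5}\right) = 2 + \frac{l}{5} + \frac{2 R}{5}$)
$W{\left(-2,7 \right)} 21 + F = \left(2 + \frac{1}{5} \left(-2\right) + \frac{2}{5} \cdot 7\right) 21 + 28 = \left(2 - \frac{2}{5} + \frac{14}{5}\right) 21 + 28 = \frac{22}{5} \cdot 21 + 28 = \frac{462}{5} + 28 = \frac{602}{5}$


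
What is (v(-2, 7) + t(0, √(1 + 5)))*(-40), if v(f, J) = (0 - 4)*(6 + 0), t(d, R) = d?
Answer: 960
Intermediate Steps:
v(f, J) = -24 (v(f, J) = -4*6 = -24)
(v(-2, 7) + t(0, √(1 + 5)))*(-40) = (-24 + 0)*(-40) = -24*(-40) = 960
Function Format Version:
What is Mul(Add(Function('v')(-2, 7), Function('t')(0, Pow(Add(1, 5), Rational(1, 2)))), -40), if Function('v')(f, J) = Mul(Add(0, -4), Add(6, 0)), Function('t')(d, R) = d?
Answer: 960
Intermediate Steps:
Function('v')(f, J) = -24 (Function('v')(f, J) = Mul(-4, 6) = -24)
Mul(Add(Function('v')(-2, 7), Function('t')(0, Pow(Add(1, 5), Rational(1, 2)))), -40) = Mul(Add(-24, 0), -40) = Mul(-24, -40) = 960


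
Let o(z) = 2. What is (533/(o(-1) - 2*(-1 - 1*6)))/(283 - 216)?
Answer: 533/1072 ≈ 0.49720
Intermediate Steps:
(533/(o(-1) - 2*(-1 - 1*6)))/(283 - 216) = (533/(2 - 2*(-1 - 1*6)))/(283 - 216) = (533/(2 - 2*(-1 - 6)))/67 = (533/(2 - 2*(-7)))*(1/67) = (533/(2 + 14))*(1/67) = (533/16)*(1/67) = 533/1072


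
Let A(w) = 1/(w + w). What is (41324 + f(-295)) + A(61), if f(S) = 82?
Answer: 5051533/122 ≈ 41406.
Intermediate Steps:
A(w) = 1/(2*w)
(41324 + f(-295)) + A(61) = (41324 + 82) + (½)/61 = 41406 + (½)*(1/61) = 41406 + 1/122 = 5051533/122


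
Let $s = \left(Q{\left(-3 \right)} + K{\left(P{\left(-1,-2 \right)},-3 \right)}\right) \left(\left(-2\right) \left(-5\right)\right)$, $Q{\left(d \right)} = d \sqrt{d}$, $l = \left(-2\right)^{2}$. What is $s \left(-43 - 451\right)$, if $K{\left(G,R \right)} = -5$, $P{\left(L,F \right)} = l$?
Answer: $24700 + 14820 i \sqrt{3} \approx 24700.0 + 25669.0 i$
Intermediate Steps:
$l = 4$
$P{\left(L,F \right)} = 4$
$Q{\left(d \right)} = d^{\frac{3}{2}}$
$s = -50 - 30 i \sqrt{3}$ ($s = \left(\left(-3\right)^{\frac{3}{2}} - 5\right) \left(\left(-2\right) \left(-5\right)\right) = \left(- 3 i \sqrt{3} - 5\right) 10 = \left(-5 - 3 i \sqrt{3}\right) 10 = -50 - 30 i \sqrt{3} \approx -50.0 - 51.962 i$)
$s \left(-43 - 451\right) = \left(-50 - 30 i \sqrt{3}\right) \left(-43 - 451\right) = \left(-50 - 30 i \sqrt{3}\right) \left(-494\right) = 24700 + 14820 i \sqrt{3}$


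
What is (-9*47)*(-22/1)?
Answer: 9306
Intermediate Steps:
(-9*47)*(-22/1) = -(-9306) = -423*(-22) = 9306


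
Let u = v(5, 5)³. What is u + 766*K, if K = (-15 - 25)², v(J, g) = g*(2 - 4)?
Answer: 1224600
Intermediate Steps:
v(J, g) = -2*g (v(J, g) = g*(-2) = -2*g)
K = 1600 (K = (-40)² = 1600)
u = -1000 (u = (-2*5)³ = (-10)³ = -1000)
u + 766*K = -1000 + 766*1600 = -1000 + 1225600 = 1224600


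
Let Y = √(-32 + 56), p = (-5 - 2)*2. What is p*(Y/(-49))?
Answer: 4*√6/7 ≈ 1.3997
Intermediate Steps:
p = -14 (p = -7*2 = -14)
Y = 2*√6 (Y = √24 = 2*√6 ≈ 4.8990)
p*(Y/(-49)) = -14*2*√6/(-49) = -14*2*√6*(-1)/49 = -(-4)*√6/7 = 4*√6/7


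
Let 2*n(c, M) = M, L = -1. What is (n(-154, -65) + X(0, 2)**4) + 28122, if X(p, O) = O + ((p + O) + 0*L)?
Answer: 56691/2 ≈ 28346.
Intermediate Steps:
n(c, M) = M/2
X(p, O) = p + 2*O (X(p, O) = O + ((p + O) + 0*(-1)) = O + ((O + p) + 0) = O + (O + p) = p + 2*O)
(n(-154, -65) + X(0, 2)**4) + 28122 = ((1/2)*(-65) + (0 + 2*2)**4) + 28122 = (-65/2 + (0 + 4)**4) + 28122 = (-65/2 + 4**4) + 28122 = (-65/2 + 256) + 28122 = 447/2 + 28122 = 56691/2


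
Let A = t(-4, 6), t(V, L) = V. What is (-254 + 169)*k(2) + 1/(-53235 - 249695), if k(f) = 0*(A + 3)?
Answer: -1/302930 ≈ -3.3011e-6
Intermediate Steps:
A = -4
k(f) = 0 (k(f) = 0*(-4 + 3) = 0*(-1) = 0)
(-254 + 169)*k(2) + 1/(-53235 - 249695) = (-254 + 169)*0 + 1/(-53235 - 249695) = -85*0 + 1/(-302930) = 0 - 1/302930 = -1/302930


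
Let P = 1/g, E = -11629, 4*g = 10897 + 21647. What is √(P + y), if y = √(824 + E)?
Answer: √(226 + 1838736*I*√10805)/1356 ≈ 7.2093 + 7.2093*I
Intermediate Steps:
g = 8136 (g = (10897 + 21647)/4 = (¼)*32544 = 8136)
y = I*√10805 (y = √(824 - 11629) = √(-10805) = I*√10805 ≈ 103.95*I)
P = 1/8136 ≈ 0.00012291
√(P + y) = √(1/8136 + I*√10805)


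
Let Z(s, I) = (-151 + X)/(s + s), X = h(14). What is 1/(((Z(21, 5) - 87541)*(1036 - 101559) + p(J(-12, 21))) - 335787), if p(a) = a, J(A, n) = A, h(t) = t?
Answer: 42/369594793699 ≈ 1.1364e-10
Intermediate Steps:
X = 14
Z(s, I) = -137/(2*s) (Z(s, I) = (-151 + 14)/(s + s) = -137*1/(2*s) = -137/(2*s))
1/(((Z(21, 5) - 87541)*(1036 - 101559) + p(J(-12, 21))) - 335787) = 1/(((-137/2/21 - 87541)*(1036 - 101559) - 12) - 335787) = 1/(((-137/2*1/21 - 87541)*(-100523) - 12) - 335787) = 1/(((-137/42 - 87541)*(-100523) - 12) - 335787) = 1/((-3676859/42*(-100523) - 12) - 335787) = 1/((369608897257/42 - 12) - 335787) = 1/(369608896753/42 - 335787) = 1/(369594793699/42) = 42/369594793699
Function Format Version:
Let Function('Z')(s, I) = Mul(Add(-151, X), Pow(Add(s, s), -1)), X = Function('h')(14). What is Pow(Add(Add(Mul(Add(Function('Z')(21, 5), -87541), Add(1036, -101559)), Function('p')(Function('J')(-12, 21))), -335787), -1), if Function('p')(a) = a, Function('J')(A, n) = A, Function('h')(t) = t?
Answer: Rational(42, 369594793699) ≈ 1.1364e-10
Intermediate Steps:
X = 14
Function('Z')(s, I) = Mul(Rational(-137, 2), Pow(s, -1)) (Function('Z')(s, I) = Mul(Add(-151, 14), Pow(Add(s, s), -1)) = Mul(-137, Pow(Mul(2, s), -1)) = Mul(-137, Mul(Rational(1, 2), Pow(s, -1))) = Mul(Rational(-137, 2), Pow(s, -1)))
Pow(Add(Add(Mul(Add(Function('Z')(21, 5), -87541), Add(1036, -101559)), Function('p')(Function('J')(-12, 21))), -335787), -1) = Pow(Add(Add(Mul(Add(Mul(Rational(-137, 2), Pow(21, -1)), -87541), Add(1036, -101559)), -12), -335787), -1) = Pow(Add(Add(Mul(Add(Mul(Rational(-137, 2), Rational(1, 21)), -87541), -100523), -12), -335787), -1) = Pow(Add(Add(Mul(Add(Rational(-137, 42), -87541), -100523), -12), -335787), -1) = Pow(Add(Add(Mul(Rational(-3676859, 42), -100523), -12), -335787), -1) = Pow(Add(Add(Rational(369608897257, 42), -12), -335787), -1) = Pow(Add(Rational(369608896753, 42), -335787), -1) = Pow(Rational(369594793699, 42), -1) = Rational(42, 369594793699)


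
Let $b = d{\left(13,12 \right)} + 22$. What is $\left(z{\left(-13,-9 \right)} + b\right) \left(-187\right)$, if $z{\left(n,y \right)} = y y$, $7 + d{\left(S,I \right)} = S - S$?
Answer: $-17952$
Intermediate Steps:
$d{\left(S,I \right)} = -7$ ($d{\left(S,I \right)} = -7 + \left(S - S\right) = -7 + 0 = -7$)
$z{\left(n,y \right)} = y^{2}$
$b = 15$ ($b = -7 + 22 = 15$)
$\left(z{\left(-13,-9 \right)} + b\right) \left(-187\right) = \left(\left(-9\right)^{2} + 15\right) \left(-187\right) = \left(81 + 15\right) \left(-187\right) = 96 \left(-187\right) = -17952$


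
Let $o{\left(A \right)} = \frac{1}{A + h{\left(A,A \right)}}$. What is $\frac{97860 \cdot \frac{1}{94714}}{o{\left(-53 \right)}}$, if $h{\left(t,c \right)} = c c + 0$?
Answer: $\frac{134851080}{47357} \approx 2847.5$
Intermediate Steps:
$h{\left(t,c \right)} = c^{2}$ ($h{\left(t,c \right)} = c^{2} + 0 = c^{2}$)
$o{\left(A \right)} = \frac{1}{A + A^{2}}$
$\frac{97860 \cdot \frac{1}{94714}}{o{\left(-53 \right)}} = \frac{97860 \cdot \frac{1}{94714}}{\frac{1}{-53} \frac{1}{1 - 53}} = \frac{97860 \cdot \frac{1}{94714}}{\left(- \frac{1}{53}\right) \frac{1}{-52}} = \frac{48930}{47357 \left(\left(- \frac{1}{53}\right) \left(- \frac{1}{52}\right)\right)} = \frac{48930 \frac{1}{\frac{1}{2756}}}{47357} = \frac{48930}{47357} \cdot 2756 = \frac{134851080}{47357}$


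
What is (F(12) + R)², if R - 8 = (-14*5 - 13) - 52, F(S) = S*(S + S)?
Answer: 25921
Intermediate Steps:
F(S) = 2*S² (F(S) = S*(2*S) = 2*S²)
R = -127 (R = 8 + ((-14*5 - 13) - 52) = 8 + ((-70 - 13) - 52) = 8 + (-83 - 52) = 8 - 135 = -127)
(F(12) + R)² = (2*12² - 127)² = (2*144 - 127)² = (288 - 127)² = 161² = 25921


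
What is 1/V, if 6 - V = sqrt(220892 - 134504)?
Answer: -1/14392 - sqrt(21597)/43176 ≈ -0.0034732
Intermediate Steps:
V = 6 - 2*sqrt(21597) (V = 6 - sqrt(220892 - 134504) = 6 - sqrt(86388) = 6 - 2*sqrt(21597) ≈ -287.92)
1/V = 1/(6 - 2*sqrt(21597))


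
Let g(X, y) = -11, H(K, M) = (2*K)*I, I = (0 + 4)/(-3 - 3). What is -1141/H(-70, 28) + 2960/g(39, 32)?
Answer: -123779/440 ≈ -281.32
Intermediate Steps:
I = -⅔ (I = 4/(-6) = 4*(-⅙) = -⅔ ≈ -0.66667)
H(K, M) = -4*K/3 (H(K, M) = (2*K)*(-⅔) = -4*K/3)
-1141/H(-70, 28) + 2960/g(39, 32) = -1141/((-4/3*(-70))) + 2960/(-11) = -1141/280/3 + 2960*(-1/11) = -1141*3/280 - 2960/11 = -489/40 - 2960/11 = -123779/440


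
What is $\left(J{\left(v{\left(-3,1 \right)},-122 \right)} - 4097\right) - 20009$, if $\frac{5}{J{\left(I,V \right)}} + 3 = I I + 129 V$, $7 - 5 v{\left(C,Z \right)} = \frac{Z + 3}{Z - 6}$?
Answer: $- \frac{237121179149}{9836604} \approx -24106.0$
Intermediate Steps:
$v{\left(C,Z \right)} = \frac{7}{5} - \frac{3 + Z}{5 \left(-6 + Z\right)}$ ($v{\left(C,Z \right)} = \frac{7}{5} - \frac{\left(Z + 3\right) \frac{1}{Z - 6}}{5} = \frac{7}{5} - \frac{\left(3 + Z\right) \frac{1}{-6 + Z}}{5} = \frac{7}{5} - \frac{\frac{1}{-6 + Z} \left(3 + Z\right)}{5} = \frac{7}{5} - \frac{3 + Z}{5 \left(-6 + Z\right)}$)
$J{\left(I,V \right)} = \frac{5}{-3 + I^{2} + 129 V}$ ($J{\left(I,V \right)} = \frac{5}{-3 + \left(I I + 129 V\right)} = \frac{5}{-3 + \left(I^{2} + 129 V\right)} = \frac{5}{-3 + I^{2} + 129 V}$)
$\left(J{\left(v{\left(-3,1 \right)},-122 \right)} - 4097\right) - 20009 = \left(\frac{5}{-3 + \left(\frac{3 \left(-15 + 2 \cdot 1\right)}{5 \left(-6 + 1\right)}\right)^{2} + 129 \left(-122\right)} - 4097\right) - 20009 = \left(\frac{5}{-3 + \left(\frac{3 \left(-15 + 2\right)}{5 \left(-5\right)}\right)^{2} - 15738} - 4097\right) - 20009 = \left(\frac{5}{-3 + \left(\frac{3}{5} \left(- \frac{1}{5}\right) \left(-13\right)\right)^{2} - 15738} - 4097\right) - 20009 = \left(\frac{5}{-3 + \left(\frac{39}{25}\right)^{2} - 15738} - 4097\right) - 20009 = \left(\frac{5}{-3 + \frac{1521}{625} - 15738} - 4097\right) - 20009 = \left(\frac{5}{- \frac{9836604}{625}} - 4097\right) - 20009 = \left(5 \left(- \frac{625}{9836604}\right) - 4097\right) - 20009 = \left(- \frac{3125}{9836604} - 4097\right) - 20009 = - \frac{40300569713}{9836604} - 20009 = - \frac{237121179149}{9836604}$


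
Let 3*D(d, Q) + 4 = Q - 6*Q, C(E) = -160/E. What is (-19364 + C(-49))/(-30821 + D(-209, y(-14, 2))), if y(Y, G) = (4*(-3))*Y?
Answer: 2846028/4572043 ≈ 0.62249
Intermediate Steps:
y(Y, G) = -12*Y
D(d, Q) = -4/3 - 5*Q/3 (D(d, Q) = -4/3 + (Q - 6*Q)/3 = -4/3 + (-5*Q)/3 = -4/3 - 5*Q/3)
(-19364 + C(-49))/(-30821 + D(-209, y(-14, 2))) = (-19364 - 160/(-49))/(-30821 + (-4/3 - (-20)*(-14))) = (-19364 - 160*(-1/49))/(-30821 + (-4/3 - 5/3*168)) = (-19364 + 160/49)/(-30821 + (-4/3 - 280)) = -948676/(49*(-30821 - 844/3)) = -948676/(49*(-93307/3)) = -948676/49*(-3/93307) = 2846028/4572043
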